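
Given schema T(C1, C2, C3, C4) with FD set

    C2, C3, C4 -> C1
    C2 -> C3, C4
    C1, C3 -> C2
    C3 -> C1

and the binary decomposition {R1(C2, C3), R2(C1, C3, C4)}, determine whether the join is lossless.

Common attributes: R1 ∩ R2 = {C3}.
Closure of {C3}: C3 → C1 applies, adding C1; C1, C3 → C2 applies, adding C2; C2 → C3, C4 applies, adding C4. So (C3)⁺ = {C1, C2, C3, C4}.
This closure contains every attribute of R1, so R1 ∩ R2 → R1. The join is lossless.

Yes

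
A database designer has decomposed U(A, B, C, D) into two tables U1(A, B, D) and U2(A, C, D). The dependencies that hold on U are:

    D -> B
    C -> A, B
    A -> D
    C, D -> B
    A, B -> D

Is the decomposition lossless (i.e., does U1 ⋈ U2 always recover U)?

Yes

Common attributes: U1 ∩ U2 = {A, D}.
Closure of {A, D}: D → B applies, adding B. So (A, D)⁺ = {A, B, D}.
This closure contains every attribute of U1, so U1 ∩ U2 → U1. The join is lossless.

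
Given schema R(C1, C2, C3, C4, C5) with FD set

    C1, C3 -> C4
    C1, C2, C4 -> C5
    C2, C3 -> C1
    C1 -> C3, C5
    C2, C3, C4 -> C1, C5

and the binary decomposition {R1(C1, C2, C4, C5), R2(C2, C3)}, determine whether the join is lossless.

No

Common attributes: R1 ∩ R2 = {C2}.
No dependency enlarges {C2}, so (C2)⁺ = {C2}.
The closure contains neither all of R1 = {C1, C2, C4, C5} nor all of R2 = {C2, C3}, so the common attributes are not a superkey of either fragment. The join is lossy.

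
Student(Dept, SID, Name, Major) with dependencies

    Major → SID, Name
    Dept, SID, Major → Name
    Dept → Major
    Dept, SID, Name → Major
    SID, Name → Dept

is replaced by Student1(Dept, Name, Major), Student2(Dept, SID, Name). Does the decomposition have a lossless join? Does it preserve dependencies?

lossless and dependency-preserving

Lossless test: (Dept, Name)⁺ = {Dept, SID, Name, Major}, which contains all of one fragment — lossless.
Dependency preservation: Major → SID, Name; Dept, SID, Major → Name; Dept, SID, Name → Major are not contained in any single fragment, but the restricted closure of each left-hand side across the fragments still reaches the right-hand side; the remaining FDs each lie inside some fragment. All dependencies are preserved.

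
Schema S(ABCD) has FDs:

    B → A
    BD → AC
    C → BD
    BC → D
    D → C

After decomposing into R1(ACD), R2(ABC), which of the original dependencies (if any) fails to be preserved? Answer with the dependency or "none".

B → A lies within R2.
BD → AC: restricted closure across fragments reaches AC.
C → BD: restricted closure across fragments reaches BD.
BC → D: restricted closure across fragments reaches D.
D → C lies within R1.
Every dependency is enforceable on the fragments, so the decomposition is dependency-preserving.

none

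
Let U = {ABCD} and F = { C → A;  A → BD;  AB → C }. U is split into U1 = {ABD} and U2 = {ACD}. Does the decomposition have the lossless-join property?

Yes

Common attributes: U1 ∩ U2 = {AD}.
Closure of {AD}: A → BD applies, adding B; AB → C applies, adding C. So (AD)⁺ = {ABCD}.
This closure contains every attribute of U1, so U1 ∩ U2 → U1. The join is lossless.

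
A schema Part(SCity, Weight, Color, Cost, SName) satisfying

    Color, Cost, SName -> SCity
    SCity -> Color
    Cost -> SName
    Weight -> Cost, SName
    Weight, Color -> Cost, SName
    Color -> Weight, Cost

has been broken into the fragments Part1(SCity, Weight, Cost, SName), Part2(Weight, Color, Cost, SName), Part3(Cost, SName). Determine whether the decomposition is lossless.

No

Chase test. Columns are SCity, Weight, Color, Cost, SName; row i has aⱼ where attribute j ∈ Parti, else bᵢⱼ.
Initial tableau (one row per fragment):
  row 1: a1 a2 b13 a4 a5
  row 2: b21 a2 a3 a4 a5
  row 3: b31 b32 b33 a4 a5
No row becomes fully distinguished — the join is lossy.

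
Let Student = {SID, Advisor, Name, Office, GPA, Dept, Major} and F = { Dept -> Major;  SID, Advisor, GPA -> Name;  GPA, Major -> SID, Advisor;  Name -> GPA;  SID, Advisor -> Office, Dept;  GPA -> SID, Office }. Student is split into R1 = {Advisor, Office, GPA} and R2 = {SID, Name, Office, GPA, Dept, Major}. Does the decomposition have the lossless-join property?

No

Common attributes: R1 ∩ R2 = {Office, GPA}.
Closure of {Office, GPA}: GPA → SID, Office applies, adding SID. So (Office, GPA)⁺ = {SID, Office, GPA}.
The closure contains neither all of R1 = {Advisor, Office, GPA} nor all of R2 = {SID, Name, Office, GPA, Dept, Major}, so the common attributes are not a superkey of either fragment. The join is lossy.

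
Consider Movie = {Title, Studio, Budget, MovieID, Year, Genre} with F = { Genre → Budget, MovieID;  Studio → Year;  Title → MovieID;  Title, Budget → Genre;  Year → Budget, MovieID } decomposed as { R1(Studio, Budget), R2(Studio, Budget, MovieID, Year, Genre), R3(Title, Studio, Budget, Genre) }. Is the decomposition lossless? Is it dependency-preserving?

lossless but not dependency-preserving

Lossless test (chase): Rows 2 and 3 agree on Genre; apply Genre→Budget, MovieID and equate their Budget, MovieID entries. Rows 1 and 2 agree on Studio; apply Studio→Year and equate their Year entries. Rows 1 and 3 agree on Studio; apply Studio→Year and equate their Year entries. Rows 1 and 2 agree on Year; apply Year→Budget, MovieID and equate their Budget, MovieID entries. Row 3 is now all distinguished symbols — the join is lossless.
Dependency preservation: the restricted closure of {Title} across the fragments never reaches {MovieID}, so Title → MovieID cannot be enforced without a join — not preserved.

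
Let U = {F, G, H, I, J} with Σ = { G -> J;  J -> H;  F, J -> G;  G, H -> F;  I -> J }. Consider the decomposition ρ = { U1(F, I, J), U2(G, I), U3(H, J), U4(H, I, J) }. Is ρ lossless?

Chase test. Columns are F, G, H, I, J; row i has aⱼ where attribute j ∈ Ui, else bᵢⱼ.
Initial tableau (one row per fragment):
  row 1: a1 b12 b13 a4 a5
  row 2: b21 a2 b23 a4 b25
  row 3: b31 b32 a3 b34 a5
  row 4: b41 b42 a3 a4 a5
Rows 1 and 3 agree on J; apply J→H and equate their H entries.
Rows 1 and 2 agree on I; apply I→J and equate their J entries.
Rows 1 and 2 agree on J; apply J→H and equate their H entries.
No row becomes fully distinguished — the join is lossy.

No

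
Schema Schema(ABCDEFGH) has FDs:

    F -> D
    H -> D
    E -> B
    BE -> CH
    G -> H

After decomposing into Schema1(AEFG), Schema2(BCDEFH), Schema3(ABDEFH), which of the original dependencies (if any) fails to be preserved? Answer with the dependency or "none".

Check G → H: no single fragment contains all of {GH}, and the restricted closure of {G} across the fragments never reaches {H}.
F → D is preserved.
H → D is preserved.
E → B is preserved.
BE → CH is preserved.

G -> H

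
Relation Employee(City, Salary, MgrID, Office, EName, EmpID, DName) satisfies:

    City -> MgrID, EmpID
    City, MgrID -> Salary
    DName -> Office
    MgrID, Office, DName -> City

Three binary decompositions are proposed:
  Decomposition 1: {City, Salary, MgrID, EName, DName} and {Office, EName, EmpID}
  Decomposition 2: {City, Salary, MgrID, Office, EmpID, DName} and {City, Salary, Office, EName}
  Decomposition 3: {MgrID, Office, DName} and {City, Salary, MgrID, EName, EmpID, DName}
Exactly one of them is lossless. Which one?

Decomposition 3

Decomposition 1: common = {EName}, closure = {EName} → lossy.
Decomposition 2: common = {City, Salary, Office}, closure = {City, Salary, MgrID, Office, EmpID} → lossy.
Decomposition 3: common = {MgrID, DName}, closure = {City, Salary, MgrID, Office, EmpID, DName} → lossless.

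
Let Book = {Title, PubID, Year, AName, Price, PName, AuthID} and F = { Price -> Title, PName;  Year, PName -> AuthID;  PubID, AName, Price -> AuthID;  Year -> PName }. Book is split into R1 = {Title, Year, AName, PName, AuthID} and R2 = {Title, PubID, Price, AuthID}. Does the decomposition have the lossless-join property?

Common attributes: R1 ∩ R2 = {Title, AuthID}.
No dependency enlarges {Title, AuthID}, so (Title, AuthID)⁺ = {Title, AuthID}.
The closure contains neither all of R1 = {Title, Year, AName, PName, AuthID} nor all of R2 = {Title, PubID, Price, AuthID}, so the common attributes are not a superkey of either fragment. The join is lossy.

No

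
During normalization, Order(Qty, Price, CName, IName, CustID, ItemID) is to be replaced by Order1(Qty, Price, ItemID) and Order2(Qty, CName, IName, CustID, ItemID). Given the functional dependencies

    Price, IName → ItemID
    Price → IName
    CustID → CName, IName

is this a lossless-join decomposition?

No

Common attributes: Order1 ∩ Order2 = {Qty, ItemID}.
No dependency enlarges {Qty, ItemID}, so (Qty, ItemID)⁺ = {Qty, ItemID}.
The closure contains neither all of Order1 = {Qty, Price, ItemID} nor all of Order2 = {Qty, CName, IName, CustID, ItemID}, so the common attributes are not a superkey of either fragment. The join is lossy.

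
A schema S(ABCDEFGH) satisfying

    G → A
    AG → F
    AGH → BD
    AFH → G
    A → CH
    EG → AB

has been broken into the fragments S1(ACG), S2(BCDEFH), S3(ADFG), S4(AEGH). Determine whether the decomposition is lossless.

Chase test. Columns are ABCDEFGH; row i has aⱼ where attribute j ∈ Si, else bᵢⱼ.
Initial tableau (one row per fragment):
  row 1: a1 b12 a3 b14 b15 b16 a7 b18
  row 2: b21 a2 a3 a4 a5 a6 b27 a8
  row 3: a1 b32 b33 a4 b35 a6 a7 b38
  row 4: a1 b42 b43 b44 a5 b46 a7 a8
Rows 1 and 3 agree on AG; apply AG→F and equate their F entries.
Rows 1 and 4 agree on AG; apply AG→F and equate their F entries.
Rows 1 and 3 agree on A; apply A→CH and equate their CH entries.
Rows 1 and 4 agree on A; apply A→CH and equate their CH entries.
Rows 1 and 3 agree on AGH; apply AGH→BD and equate their BD entries.
Rows 1 and 4 agree on AGH; apply AGH→BD and equate their BD entries.
No row becomes fully distinguished — the join is lossy.

No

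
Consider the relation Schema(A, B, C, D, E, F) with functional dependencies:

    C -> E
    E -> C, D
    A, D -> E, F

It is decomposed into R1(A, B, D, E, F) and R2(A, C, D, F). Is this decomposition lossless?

Yes

Common attributes: R1 ∩ R2 = {A, D, F}.
Closure of {A, D, F}: A, D → E, F applies, adding E; E → C, D applies, adding C. So (A, D, F)⁺ = {A, C, D, E, F}.
This closure contains every attribute of R2, so R1 ∩ R2 → R2. The join is lossless.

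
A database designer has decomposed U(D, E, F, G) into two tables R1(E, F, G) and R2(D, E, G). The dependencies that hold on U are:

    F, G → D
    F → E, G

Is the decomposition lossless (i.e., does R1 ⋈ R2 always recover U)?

No

Common attributes: R1 ∩ R2 = {E, G}.
No dependency enlarges {E, G}, so (E, G)⁺ = {E, G}.
The closure contains neither all of R1 = {E, F, G} nor all of R2 = {D, E, G}, so the common attributes are not a superkey of either fragment. The join is lossy.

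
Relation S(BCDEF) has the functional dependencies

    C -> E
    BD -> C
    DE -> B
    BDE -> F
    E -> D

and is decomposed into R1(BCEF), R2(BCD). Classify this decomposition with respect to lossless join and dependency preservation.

Lossless test: (BC)⁺ = {BCDEF}, which contains all of one fragment — lossless.
Dependency preservation: DE → B; BDE → F; E → D are not contained in any single fragment, but the restricted closure of each left-hand side across the fragments still reaches the right-hand side; the remaining FDs each lie inside some fragment. All dependencies are preserved.

lossless and dependency-preserving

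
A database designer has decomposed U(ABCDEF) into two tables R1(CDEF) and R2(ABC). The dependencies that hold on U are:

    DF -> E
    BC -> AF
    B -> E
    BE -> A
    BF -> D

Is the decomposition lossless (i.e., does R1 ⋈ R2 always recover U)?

No

Common attributes: R1 ∩ R2 = {C}.
No dependency enlarges {C}, so (C)⁺ = {C}.
The closure contains neither all of R1 = {CDEF} nor all of R2 = {ABC}, so the common attributes are not a superkey of either fragment. The join is lossy.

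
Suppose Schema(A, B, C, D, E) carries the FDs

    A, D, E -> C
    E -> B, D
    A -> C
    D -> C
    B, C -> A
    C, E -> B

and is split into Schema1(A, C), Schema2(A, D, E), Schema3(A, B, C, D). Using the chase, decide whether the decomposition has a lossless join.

Chase test. Columns are A, B, C, D, E; row i has aⱼ where attribute j ∈ Schemai, else bᵢⱼ.
Initial tableau (one row per fragment):
  row 1: a1 b12 a3 b14 b15
  row 2: a1 b22 b23 a4 a5
  row 3: a1 a2 a3 a4 b35
Rows 1 and 2 agree on A; apply A→C and equate their C entries.
No row becomes fully distinguished — the join is lossy.

No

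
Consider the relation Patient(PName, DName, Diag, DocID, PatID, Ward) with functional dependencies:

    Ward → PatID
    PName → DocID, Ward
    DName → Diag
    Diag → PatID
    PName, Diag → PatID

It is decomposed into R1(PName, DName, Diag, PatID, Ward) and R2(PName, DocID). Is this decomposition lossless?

Yes

Common attributes: R1 ∩ R2 = {PName}.
Closure of {PName}: PName → DocID, Ward applies, adding DocID, Ward; Ward → PatID applies, adding PatID. So (PName)⁺ = {PName, DocID, PatID, Ward}.
This closure contains every attribute of R2, so R1 ∩ R2 → R2. The join is lossless.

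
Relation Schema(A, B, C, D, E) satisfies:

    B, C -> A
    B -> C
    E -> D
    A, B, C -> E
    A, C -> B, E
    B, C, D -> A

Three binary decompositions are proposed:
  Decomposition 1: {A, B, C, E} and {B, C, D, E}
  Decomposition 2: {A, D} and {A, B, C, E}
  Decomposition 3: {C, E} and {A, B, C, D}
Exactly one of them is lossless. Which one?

Decomposition 1

Decomposition 1: common = {B, C, E}, closure = {A, B, C, D, E} → lossless.
Decomposition 2: common = {A}, closure = {A} → lossy.
Decomposition 3: common = {C}, closure = {C} → lossy.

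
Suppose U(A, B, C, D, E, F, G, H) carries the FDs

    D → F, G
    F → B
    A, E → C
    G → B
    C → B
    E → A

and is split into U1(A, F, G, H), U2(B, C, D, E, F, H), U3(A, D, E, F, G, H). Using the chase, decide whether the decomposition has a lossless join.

Yes

Chase test. Columns are A, B, C, D, E, F, G, H; row i has aⱼ where attribute j ∈ Ui, else bᵢⱼ.
Initial tableau (one row per fragment):
  row 1: a1 b12 b13 b14 b15 a6 a7 a8
  row 2: b21 a2 a3 a4 a5 a6 b27 a8
  row 3: a1 b32 b33 a4 a5 a6 a7 a8
Rows 2 and 3 agree on D; apply D→F, G and equate their F, G entries.
Rows 1 and 2 agree on F; apply F→B and equate their B entries.
Rows 1 and 3 agree on F; apply F→B and equate their B entries.
Rows 2 and 3 agree on E; apply E→A and equate their A entries.
Rows 2 and 3 agree on A, E; apply A, E→C and equate their C entries.
Row 2 is now all distinguished symbols — the join is lossless.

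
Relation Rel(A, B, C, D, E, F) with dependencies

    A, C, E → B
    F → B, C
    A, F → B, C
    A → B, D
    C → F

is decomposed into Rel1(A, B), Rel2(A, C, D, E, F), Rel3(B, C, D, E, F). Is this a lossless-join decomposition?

Yes

Chase test. Columns are A, B, C, D, E, F; row i has aⱼ where attribute j ∈ Reli, else bᵢⱼ.
Initial tableau (one row per fragment):
  row 1: a1 a2 b13 b14 b15 b16
  row 2: a1 b22 a3 a4 a5 a6
  row 3: b31 a2 a3 a4 a5 a6
Rows 2 and 3 agree on F; apply F→B, C and equate their B, C entries.
Rows 1 and 2 agree on A; apply A→B, D and equate their B, D entries.
Row 2 is now all distinguished symbols — the join is lossless.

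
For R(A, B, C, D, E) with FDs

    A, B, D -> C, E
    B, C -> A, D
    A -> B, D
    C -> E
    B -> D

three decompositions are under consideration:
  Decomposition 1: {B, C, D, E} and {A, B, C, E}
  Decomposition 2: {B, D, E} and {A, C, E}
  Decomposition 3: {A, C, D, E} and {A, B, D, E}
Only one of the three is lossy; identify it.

Decomposition 1: common = {B, C, E}, closure = {A, B, C, D, E} → lossless.
Decomposition 2: common = {E}, closure = {E} → lossy.
Decomposition 3: common = {A, D, E}, closure = {A, B, C, D, E} → lossless.

Decomposition 2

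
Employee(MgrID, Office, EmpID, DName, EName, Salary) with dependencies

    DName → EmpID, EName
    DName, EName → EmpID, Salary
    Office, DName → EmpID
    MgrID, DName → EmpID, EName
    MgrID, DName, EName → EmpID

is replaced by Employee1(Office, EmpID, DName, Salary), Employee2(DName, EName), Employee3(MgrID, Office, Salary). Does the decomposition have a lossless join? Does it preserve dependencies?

lossy but dependency-preserving

Lossless test (chase): Rows 1 and 2 agree on DName; apply DName→EmpID, EName and equate their EmpID, EName entries. Rows 1 and 2 agree on DName, EName; apply DName, EName→EmpID, Salary and equate their EmpID, Salary entries. No row becomes fully distinguished — the join is lossy.
Dependency preservation: DName → EmpID, EName; DName, EName → EmpID, Salary; MgrID, DName → EmpID, EName; MgrID, DName, EName → EmpID are not contained in any single fragment, but the restricted closure of each left-hand side across the fragments still reaches the right-hand side; the remaining FDs each lie inside some fragment. All dependencies are preserved.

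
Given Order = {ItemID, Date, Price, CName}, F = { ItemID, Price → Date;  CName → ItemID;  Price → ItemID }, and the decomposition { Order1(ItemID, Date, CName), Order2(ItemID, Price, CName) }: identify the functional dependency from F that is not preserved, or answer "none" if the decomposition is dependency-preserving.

Check ItemID, Price → Date: no single fragment contains all of {ItemID, Date, Price}, and the restricted closure of {ItemID, Price} across the fragments never reaches {Date}.
CName → ItemID is preserved.
Price → ItemID is preserved.

ItemID, Price → Date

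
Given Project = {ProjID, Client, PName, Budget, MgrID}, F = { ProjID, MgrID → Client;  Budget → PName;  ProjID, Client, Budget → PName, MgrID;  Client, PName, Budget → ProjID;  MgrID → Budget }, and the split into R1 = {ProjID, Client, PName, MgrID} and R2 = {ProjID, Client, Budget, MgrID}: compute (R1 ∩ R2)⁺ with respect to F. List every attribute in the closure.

R1 ∩ R2 = {ProjID, Client, MgrID}.
MgrID → Budget applies, adding Budget
Budget → PName applies, adding PName
Closure: {ProjID, Client, PName, Budget, MgrID}.

ProjID, Client, PName, Budget, MgrID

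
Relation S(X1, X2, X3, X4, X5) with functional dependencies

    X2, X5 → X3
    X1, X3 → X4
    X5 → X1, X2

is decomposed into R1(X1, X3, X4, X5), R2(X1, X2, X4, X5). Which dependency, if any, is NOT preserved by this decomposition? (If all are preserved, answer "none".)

X2, X5 → X3: restricted closure across fragments reaches X3.
X1, X3 → X4 lies within R1.
X5 → X1, X2 lies within R2.
Every dependency is enforceable on the fragments, so the decomposition is dependency-preserving.

none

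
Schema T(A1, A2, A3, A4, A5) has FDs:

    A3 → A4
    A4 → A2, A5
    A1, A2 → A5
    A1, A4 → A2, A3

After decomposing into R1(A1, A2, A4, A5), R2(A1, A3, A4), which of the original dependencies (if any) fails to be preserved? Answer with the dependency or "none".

A3 → A4 lies within R2.
A4 → A2, A5 lies within R1.
A1, A2 → A5 lies within R1.
A1, A4 → A2, A3: restricted closure across fragments reaches A2, A3.
Every dependency is enforceable on the fragments, so the decomposition is dependency-preserving.

none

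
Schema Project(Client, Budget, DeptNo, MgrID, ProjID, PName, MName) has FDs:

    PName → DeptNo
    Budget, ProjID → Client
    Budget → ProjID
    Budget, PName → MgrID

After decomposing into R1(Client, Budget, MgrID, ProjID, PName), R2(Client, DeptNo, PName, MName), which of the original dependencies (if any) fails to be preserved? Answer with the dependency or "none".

PName → DeptNo lies within R2.
Budget, ProjID → Client lies within R1.
Budget → ProjID lies within R1.
Budget, PName → MgrID lies within R1.
Every dependency is enforceable on the fragments, so the decomposition is dependency-preserving.

none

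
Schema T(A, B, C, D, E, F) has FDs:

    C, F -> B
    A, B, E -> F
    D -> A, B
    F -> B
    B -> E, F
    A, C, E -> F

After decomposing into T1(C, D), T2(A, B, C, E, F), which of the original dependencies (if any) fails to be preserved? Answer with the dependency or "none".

D -> A, B

Check D → A, B: no single fragment contains all of {A, B, D}, and the restricted closure of {D} across the fragments never reaches {A, B}.
C, F → B is preserved.
A, B, E → F is preserved.
F → B is preserved.
B → E, F is preserved.
A, C, E → F is preserved.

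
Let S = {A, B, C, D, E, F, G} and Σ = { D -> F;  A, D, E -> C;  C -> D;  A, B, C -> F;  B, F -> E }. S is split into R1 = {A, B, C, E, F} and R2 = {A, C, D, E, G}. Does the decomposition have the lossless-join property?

No

Common attributes: R1 ∩ R2 = {A, C, E}.
Closure of {A, C, E}: C → D applies, adding D; D → F applies, adding F. So (A, C, E)⁺ = {A, C, D, E, F}.
The closure contains neither all of R1 = {A, B, C, E, F} nor all of R2 = {A, C, D, E, G}, so the common attributes are not a superkey of either fragment. The join is lossy.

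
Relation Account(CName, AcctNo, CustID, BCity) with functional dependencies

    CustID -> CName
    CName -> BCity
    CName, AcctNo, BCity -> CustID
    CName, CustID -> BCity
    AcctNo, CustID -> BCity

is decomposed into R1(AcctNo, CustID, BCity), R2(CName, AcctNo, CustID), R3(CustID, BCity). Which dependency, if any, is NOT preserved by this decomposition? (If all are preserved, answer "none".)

CName -> BCity

Check CName → BCity: no single fragment contains all of {CName, BCity}, and the restricted closure of {CName} across the fragments never reaches {BCity}.
CustID → CName is preserved.
CName, AcctNo, BCity → CustID is preserved.
CName, CustID → BCity is preserved.
AcctNo, CustID → BCity is preserved.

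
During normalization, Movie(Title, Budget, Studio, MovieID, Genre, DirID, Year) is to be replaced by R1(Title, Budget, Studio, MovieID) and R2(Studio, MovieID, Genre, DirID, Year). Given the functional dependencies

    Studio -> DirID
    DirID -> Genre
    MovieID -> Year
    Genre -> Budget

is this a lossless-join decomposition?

Common attributes: R1 ∩ R2 = {Studio, MovieID}.
Closure of {Studio, MovieID}: Studio → DirID applies, adding DirID; DirID → Genre applies, adding Genre; MovieID → Year applies, adding Year; Genre → Budget applies, adding Budget. So (Studio, MovieID)⁺ = {Budget, Studio, MovieID, Genre, DirID, Year}.
This closure contains every attribute of R2, so R1 ∩ R2 → R2. The join is lossless.

Yes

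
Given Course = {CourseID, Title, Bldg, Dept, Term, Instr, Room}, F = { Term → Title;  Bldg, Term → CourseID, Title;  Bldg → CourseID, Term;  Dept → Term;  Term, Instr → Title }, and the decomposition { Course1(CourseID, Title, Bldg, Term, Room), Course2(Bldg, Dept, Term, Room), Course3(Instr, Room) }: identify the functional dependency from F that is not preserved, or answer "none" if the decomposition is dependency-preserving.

Term → Title lies within Course1.
Bldg, Term → CourseID, Title lies within Course1.
Bldg → CourseID, Term lies within Course1.
Dept → Term lies within Course2.
Term, Instr → Title: restricted closure across fragments reaches Title.
Every dependency is enforceable on the fragments, so the decomposition is dependency-preserving.

none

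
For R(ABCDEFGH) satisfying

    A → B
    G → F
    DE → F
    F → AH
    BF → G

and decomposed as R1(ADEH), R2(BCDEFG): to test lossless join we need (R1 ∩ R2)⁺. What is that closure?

R1 ∩ R2 = {DE}.
DE → F applies, adding F
F → AH applies, adding AH
A → B applies, adding B
BF → G applies, adding G
Closure: {ABDEFGH}.

ABDEFGH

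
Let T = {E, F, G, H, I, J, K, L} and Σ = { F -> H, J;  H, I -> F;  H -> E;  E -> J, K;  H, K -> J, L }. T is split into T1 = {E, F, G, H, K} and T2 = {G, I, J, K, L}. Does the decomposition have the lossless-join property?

No

Common attributes: T1 ∩ T2 = {G, K}.
No dependency enlarges {G, K}, so (G, K)⁺ = {G, K}.
The closure contains neither all of T1 = {E, F, G, H, K} nor all of T2 = {G, I, J, K, L}, so the common attributes are not a superkey of either fragment. The join is lossy.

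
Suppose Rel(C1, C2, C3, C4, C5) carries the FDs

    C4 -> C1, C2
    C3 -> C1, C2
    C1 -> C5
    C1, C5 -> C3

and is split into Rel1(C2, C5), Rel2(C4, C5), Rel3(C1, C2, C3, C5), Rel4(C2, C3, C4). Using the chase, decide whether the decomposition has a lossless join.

Chase test. Columns are C1, C2, C3, C4, C5; row i has aⱼ where attribute j ∈ Reli, else bᵢⱼ.
Initial tableau (one row per fragment):
  row 1: b11 a2 b13 b14 a5
  row 2: b21 b22 b23 a4 a5
  row 3: a1 a2 a3 b34 a5
  row 4: b41 a2 a3 a4 b45
Rows 2 and 4 agree on C4; apply C4→C1, C2 and equate their C1, C2 entries.
Rows 3 and 4 agree on C3; apply C3→C1, C2 and equate their C1, C2 entries.
Rows 2 and 4 agree on C1; apply C1→C5 and equate their C5 entries.
Rows 2 and 3 agree on C1, C5; apply C1, C5→C3 and equate their C3 entries.
Row 2 is now all distinguished symbols — the join is lossless.

Yes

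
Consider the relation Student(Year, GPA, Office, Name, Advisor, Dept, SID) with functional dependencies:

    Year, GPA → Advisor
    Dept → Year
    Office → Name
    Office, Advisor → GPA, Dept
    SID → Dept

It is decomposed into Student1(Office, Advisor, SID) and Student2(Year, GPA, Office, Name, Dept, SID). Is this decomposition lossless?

No

Common attributes: Student1 ∩ Student2 = {Office, SID}.
Closure of {Office, SID}: Office → Name applies, adding Name; SID → Dept applies, adding Dept; Dept → Year applies, adding Year. So (Office, SID)⁺ = {Year, Office, Name, Dept, SID}.
The closure contains neither all of Student1 = {Office, Advisor, SID} nor all of Student2 = {Year, GPA, Office, Name, Dept, SID}, so the common attributes are not a superkey of either fragment. The join is lossy.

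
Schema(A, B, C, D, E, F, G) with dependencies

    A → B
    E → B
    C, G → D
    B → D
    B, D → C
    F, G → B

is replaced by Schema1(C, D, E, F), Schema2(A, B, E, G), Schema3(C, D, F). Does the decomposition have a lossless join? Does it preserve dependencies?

lossy and not dependency-preserving

Lossless test (chase): Rows 1 and 2 agree on E; apply E→B and equate their B entries. Rows 1 and 2 agree on B; apply B→D and equate their D entries. Rows 1 and 2 agree on B, D; apply B, D→C and equate their C entries. No row becomes fully distinguished — the join is lossy.
Dependency preservation: the restricted closure of {C, G} across the fragments never reaches {D}, so C, G → D cannot be enforced without a join — not preserved.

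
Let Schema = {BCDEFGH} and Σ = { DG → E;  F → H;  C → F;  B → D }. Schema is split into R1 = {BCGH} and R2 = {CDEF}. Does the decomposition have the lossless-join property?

Common attributes: R1 ∩ R2 = {C}.
Closure of {C}: C → F applies, adding F; F → H applies, adding H. So (C)⁺ = {CFH}.
The closure contains neither all of R1 = {BCGH} nor all of R2 = {CDEF}, so the common attributes are not a superkey of either fragment. The join is lossy.

No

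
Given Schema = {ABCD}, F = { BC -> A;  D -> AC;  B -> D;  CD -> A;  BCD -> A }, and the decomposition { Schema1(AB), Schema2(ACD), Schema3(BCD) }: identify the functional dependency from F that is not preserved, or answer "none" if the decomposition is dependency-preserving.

none

BC → A: restricted closure across fragments reaches A.
D → AC lies within Schema2.
B → D lies within Schema3.
CD → A lies within Schema2.
BCD → A: restricted closure across fragments reaches A.
Every dependency is enforceable on the fragments, so the decomposition is dependency-preserving.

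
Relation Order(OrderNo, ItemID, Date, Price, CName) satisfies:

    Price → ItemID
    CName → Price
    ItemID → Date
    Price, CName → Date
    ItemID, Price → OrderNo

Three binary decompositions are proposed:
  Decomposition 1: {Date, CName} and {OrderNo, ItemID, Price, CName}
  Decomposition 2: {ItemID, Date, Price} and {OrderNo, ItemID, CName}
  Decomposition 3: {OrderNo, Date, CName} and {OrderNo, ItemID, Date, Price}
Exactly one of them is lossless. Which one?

Decomposition 1: common = {CName}, closure = {OrderNo, ItemID, Date, Price, CName} → lossless.
Decomposition 2: common = {ItemID}, closure = {ItemID, Date} → lossy.
Decomposition 3: common = {OrderNo, Date}, closure = {OrderNo, Date} → lossy.

Decomposition 1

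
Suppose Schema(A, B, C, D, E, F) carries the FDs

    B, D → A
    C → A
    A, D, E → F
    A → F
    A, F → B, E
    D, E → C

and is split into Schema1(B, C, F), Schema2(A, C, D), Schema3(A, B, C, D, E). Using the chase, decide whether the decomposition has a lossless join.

Yes

Chase test. Columns are A, B, C, D, E, F; row i has aⱼ where attribute j ∈ Schemai, else bᵢⱼ.
Initial tableau (one row per fragment):
  row 1: b11 a2 a3 b14 b15 a6
  row 2: a1 b22 a3 a4 b25 b26
  row 3: a1 a2 a3 a4 a5 b36
Rows 1 and 2 agree on C; apply C→A and equate their A entries.
Rows 1 and 2 agree on A; apply A→F and equate their F entries.
Rows 1 and 3 agree on A; apply A→F and equate their F entries.
Rows 1 and 2 agree on A, F; apply A, F→B, E and equate their B, E entries.
Rows 1 and 3 agree on A, F; apply A, F→B, E and equate their B, E entries.
Row 2 is now all distinguished symbols — the join is lossless.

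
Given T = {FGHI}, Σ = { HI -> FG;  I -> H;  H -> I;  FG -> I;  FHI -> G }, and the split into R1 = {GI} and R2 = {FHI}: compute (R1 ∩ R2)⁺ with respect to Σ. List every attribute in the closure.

FGHI

R1 ∩ R2 = {I}.
I → H applies, adding H
HI → FG applies, adding FG
Closure: {FGHI}.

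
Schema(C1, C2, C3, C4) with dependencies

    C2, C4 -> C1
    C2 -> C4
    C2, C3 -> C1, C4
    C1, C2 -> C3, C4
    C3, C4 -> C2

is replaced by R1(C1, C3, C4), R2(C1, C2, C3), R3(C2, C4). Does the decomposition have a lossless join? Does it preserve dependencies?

lossless but not dependency-preserving

Lossless test (chase): Rows 2 and 3 agree on C2; apply C2→C4 and equate their C4 entries. Rows 1 and 2 agree on C3, C4; apply C3, C4→C2 and equate their C2 entries. Rows 1 and 3 agree on C2, C4; apply C2, C4→C1 and equate their C1 entries. Rows 1 and 3 agree on C1, C2; apply C1, C2→C3, C4 and equate their C3, C4 entries. Row 1 is now all distinguished symbols — the join is lossless.
Dependency preservation: the restricted closure of {C3, C4} across the fragments never reaches {C2}, so C3, C4 → C2 cannot be enforced without a join — not preserved.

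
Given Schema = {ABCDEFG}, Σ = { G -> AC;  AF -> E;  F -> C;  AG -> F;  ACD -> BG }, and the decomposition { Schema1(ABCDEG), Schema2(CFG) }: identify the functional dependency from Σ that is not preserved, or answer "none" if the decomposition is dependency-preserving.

AF -> E

Check AF → E: no single fragment contains all of {AEF}, and the restricted closure of {AF} across the fragments never reaches {E}.
G → AC is preserved.
F → C is preserved.
AG → F is preserved.
ACD → BG is preserved.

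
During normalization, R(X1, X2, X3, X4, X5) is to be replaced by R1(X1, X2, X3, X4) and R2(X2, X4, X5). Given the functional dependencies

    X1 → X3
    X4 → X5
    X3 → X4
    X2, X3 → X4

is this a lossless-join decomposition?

Yes

Common attributes: R1 ∩ R2 = {X2, X4}.
Closure of {X2, X4}: X4 → X5 applies, adding X5. So (X2, X4)⁺ = {X2, X4, X5}.
This closure contains every attribute of R2, so R1 ∩ R2 → R2. The join is lossless.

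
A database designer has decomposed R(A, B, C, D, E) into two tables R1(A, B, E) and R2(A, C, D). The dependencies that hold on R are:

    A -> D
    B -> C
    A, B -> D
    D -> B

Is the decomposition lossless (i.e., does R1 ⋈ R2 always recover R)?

Common attributes: R1 ∩ R2 = {A}.
Closure of {A}: A → D applies, adding D; D → B applies, adding B; B → C applies, adding C. So (A)⁺ = {A, B, C, D}.
This closure contains every attribute of R2, so R1 ∩ R2 → R2. The join is lossless.

Yes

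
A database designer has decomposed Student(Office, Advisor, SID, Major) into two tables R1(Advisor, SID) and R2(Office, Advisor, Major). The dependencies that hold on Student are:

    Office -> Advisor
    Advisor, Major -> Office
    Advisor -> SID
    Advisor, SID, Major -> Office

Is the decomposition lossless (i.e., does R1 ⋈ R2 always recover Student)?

Common attributes: R1 ∩ R2 = {Advisor}.
Closure of {Advisor}: Advisor → SID applies, adding SID. So (Advisor)⁺ = {Advisor, SID}.
This closure contains every attribute of R1, so R1 ∩ R2 → R1. The join is lossless.

Yes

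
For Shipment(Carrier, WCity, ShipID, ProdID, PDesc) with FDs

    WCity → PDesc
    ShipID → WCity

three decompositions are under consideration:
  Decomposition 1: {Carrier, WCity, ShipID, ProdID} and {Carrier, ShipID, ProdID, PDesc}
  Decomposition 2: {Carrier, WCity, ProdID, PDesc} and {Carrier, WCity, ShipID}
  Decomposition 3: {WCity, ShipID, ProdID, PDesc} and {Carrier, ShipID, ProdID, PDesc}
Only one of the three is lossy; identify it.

Decomposition 2

Decomposition 1: common = {Carrier, ShipID, ProdID}, closure = {Carrier, WCity, ShipID, ProdID, PDesc} → lossless.
Decomposition 2: common = {Carrier, WCity}, closure = {Carrier, WCity, PDesc} → lossy.
Decomposition 3: common = {ShipID, ProdID, PDesc}, closure = {WCity, ShipID, ProdID, PDesc} → lossless.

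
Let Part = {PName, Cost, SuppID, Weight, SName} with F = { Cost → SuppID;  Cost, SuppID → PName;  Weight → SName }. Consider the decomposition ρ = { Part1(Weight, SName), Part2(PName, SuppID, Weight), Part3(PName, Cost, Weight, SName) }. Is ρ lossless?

Chase test. Columns are PName, Cost, SuppID, Weight, SName; row i has aⱼ where attribute j ∈ Parti, else bᵢⱼ.
Initial tableau (one row per fragment):
  row 1: b11 b12 b13 a4 a5
  row 2: a1 b22 a3 a4 b25
  row 3: a1 a2 b33 a4 a5
Rows 1 and 2 agree on Weight; apply Weight→SName and equate their SName entries.
No row becomes fully distinguished — the join is lossy.

No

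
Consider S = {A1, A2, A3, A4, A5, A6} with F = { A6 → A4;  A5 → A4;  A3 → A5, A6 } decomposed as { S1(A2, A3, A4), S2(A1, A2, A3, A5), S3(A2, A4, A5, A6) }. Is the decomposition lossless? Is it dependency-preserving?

Lossless test (chase): Rows 2 and 3 agree on A5; apply A5→A4 and equate their A4 entries. Rows 1 and 2 agree on A3; apply A3→A5, A6 and equate their A5, A6 entries. No row becomes fully distinguished — the join is lossy.
Dependency preservation: the restricted closure of {A3} across the fragments never reaches {A5, A6}, so A3 → A5, A6 cannot be enforced without a join — not preserved.

lossy and not dependency-preserving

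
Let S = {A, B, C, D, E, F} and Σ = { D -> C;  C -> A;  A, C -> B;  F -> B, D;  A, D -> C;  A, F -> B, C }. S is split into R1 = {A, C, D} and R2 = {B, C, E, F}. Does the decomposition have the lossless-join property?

Common attributes: R1 ∩ R2 = {C}.
Closure of {C}: C → A applies, adding A; A, C → B applies, adding B. So (C)⁺ = {A, B, C}.
The closure contains neither all of R1 = {A, C, D} nor all of R2 = {B, C, E, F}, so the common attributes are not a superkey of either fragment. The join is lossy.

No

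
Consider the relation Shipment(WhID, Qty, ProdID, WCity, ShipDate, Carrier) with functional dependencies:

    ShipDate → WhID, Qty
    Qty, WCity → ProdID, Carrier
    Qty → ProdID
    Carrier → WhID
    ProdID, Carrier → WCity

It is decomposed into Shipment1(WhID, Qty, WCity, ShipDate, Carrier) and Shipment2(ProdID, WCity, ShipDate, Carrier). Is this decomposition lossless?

Common attributes: Shipment1 ∩ Shipment2 = {WCity, ShipDate, Carrier}.
Closure of {WCity, ShipDate, Carrier}: ShipDate → WhID, Qty applies, adding WhID, Qty; Qty, WCity → ProdID, Carrier applies, adding ProdID. So (WCity, ShipDate, Carrier)⁺ = {WhID, Qty, ProdID, WCity, ShipDate, Carrier}.
This closure contains every attribute of Shipment1, so Shipment1 ∩ Shipment2 → Shipment1. The join is lossless.

Yes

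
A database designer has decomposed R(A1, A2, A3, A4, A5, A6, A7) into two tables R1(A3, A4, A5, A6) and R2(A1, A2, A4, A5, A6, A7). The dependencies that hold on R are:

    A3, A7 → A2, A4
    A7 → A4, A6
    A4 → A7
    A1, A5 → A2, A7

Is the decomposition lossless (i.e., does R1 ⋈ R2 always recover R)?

Common attributes: R1 ∩ R2 = {A4, A5, A6}.
Closure of {A4, A5, A6}: A4 → A7 applies, adding A7. So (A4, A5, A6)⁺ = {A4, A5, A6, A7}.
The closure contains neither all of R1 = {A3, A4, A5, A6} nor all of R2 = {A1, A2, A4, A5, A6, A7}, so the common attributes are not a superkey of either fragment. The join is lossy.

No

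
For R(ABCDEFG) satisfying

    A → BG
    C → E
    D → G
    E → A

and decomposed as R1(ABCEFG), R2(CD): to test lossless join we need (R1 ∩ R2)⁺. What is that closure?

ABCEG

R1 ∩ R2 = {C}.
C → E applies, adding E
E → A applies, adding A
A → BG applies, adding BG
Closure: {ABCEG}.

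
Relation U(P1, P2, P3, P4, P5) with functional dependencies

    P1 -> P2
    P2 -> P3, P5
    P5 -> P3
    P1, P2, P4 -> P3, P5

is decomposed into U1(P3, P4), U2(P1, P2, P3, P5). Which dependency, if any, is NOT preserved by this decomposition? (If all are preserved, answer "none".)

none

P1 → P2 lies within U2.
P2 → P3, P5 lies within U2.
P5 → P3 lies within U2.
P1, P2, P4 → P3, P5: restricted closure across fragments reaches P3, P5.
Every dependency is enforceable on the fragments, so the decomposition is dependency-preserving.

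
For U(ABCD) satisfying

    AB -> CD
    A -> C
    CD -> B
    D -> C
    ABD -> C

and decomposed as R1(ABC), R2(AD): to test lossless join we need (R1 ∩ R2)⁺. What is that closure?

R1 ∩ R2 = {A}.
A → C applies, adding C
Closure: {AC}.

AC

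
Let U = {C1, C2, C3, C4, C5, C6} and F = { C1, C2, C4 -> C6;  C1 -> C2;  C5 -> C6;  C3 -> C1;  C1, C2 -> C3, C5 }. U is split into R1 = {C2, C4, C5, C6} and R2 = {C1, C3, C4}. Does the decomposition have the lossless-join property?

No

Common attributes: R1 ∩ R2 = {C4}.
No dependency enlarges {C4}, so (C4)⁺ = {C4}.
The closure contains neither all of R1 = {C2, C4, C5, C6} nor all of R2 = {C1, C3, C4}, so the common attributes are not a superkey of either fragment. The join is lossy.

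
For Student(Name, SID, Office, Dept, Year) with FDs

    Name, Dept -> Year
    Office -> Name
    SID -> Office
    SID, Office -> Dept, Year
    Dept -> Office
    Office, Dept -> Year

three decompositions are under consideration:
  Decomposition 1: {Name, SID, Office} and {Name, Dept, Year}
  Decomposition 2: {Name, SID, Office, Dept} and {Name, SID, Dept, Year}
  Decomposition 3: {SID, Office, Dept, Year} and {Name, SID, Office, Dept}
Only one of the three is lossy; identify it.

Decomposition 1

Decomposition 1: common = {Name}, closure = {Name} → lossy.
Decomposition 2: common = {Name, SID, Dept}, closure = {Name, SID, Office, Dept, Year} → lossless.
Decomposition 3: common = {SID, Office, Dept}, closure = {Name, SID, Office, Dept, Year} → lossless.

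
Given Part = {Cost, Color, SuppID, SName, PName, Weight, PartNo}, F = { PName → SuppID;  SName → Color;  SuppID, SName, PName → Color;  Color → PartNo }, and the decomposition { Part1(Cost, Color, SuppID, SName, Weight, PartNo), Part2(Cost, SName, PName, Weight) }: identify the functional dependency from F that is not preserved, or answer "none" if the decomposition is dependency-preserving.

PName → SuppID

Check PName → SuppID: no single fragment contains all of {SuppID, PName}, and the restricted closure of {PName} across the fragments never reaches {SuppID}.
SName → Color is preserved.
SuppID, SName, PName → Color is preserved.
Color → PartNo is preserved.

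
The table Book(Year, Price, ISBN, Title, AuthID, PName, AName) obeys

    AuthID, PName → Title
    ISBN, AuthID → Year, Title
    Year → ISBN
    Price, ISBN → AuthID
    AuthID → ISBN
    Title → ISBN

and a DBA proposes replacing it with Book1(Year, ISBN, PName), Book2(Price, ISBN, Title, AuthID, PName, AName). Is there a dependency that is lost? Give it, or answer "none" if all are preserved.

Check ISBN, AuthID → Year, Title: no single fragment contains all of {Year, ISBN, Title, AuthID}, and the restricted closure of {ISBN, AuthID} across the fragments never reaches {Year, Title}.
AuthID, PName → Title is preserved.
Year → ISBN is preserved.
Price, ISBN → AuthID is preserved.
AuthID → ISBN is preserved.
Title → ISBN is preserved.

ISBN, AuthID → Year, Title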